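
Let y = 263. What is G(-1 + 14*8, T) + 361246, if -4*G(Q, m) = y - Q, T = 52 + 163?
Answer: 361208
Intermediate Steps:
T = 215
G(Q, m) = -263/4 + Q/4 (G(Q, m) = -(263 - Q)/4 = -263/4 + Q/4)
G(-1 + 14*8, T) + 361246 = (-263/4 + (-1 + 14*8)/4) + 361246 = (-263/4 + (-1 + 112)/4) + 361246 = (-263/4 + (¼)*111) + 361246 = (-263/4 + 111/4) + 361246 = -38 + 361246 = 361208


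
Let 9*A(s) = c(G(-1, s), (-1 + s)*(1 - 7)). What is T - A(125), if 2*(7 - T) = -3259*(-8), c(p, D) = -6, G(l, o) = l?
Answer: -39085/3 ≈ -13028.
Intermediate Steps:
A(s) = -⅔ (A(s) = (⅑)*(-6) = -⅔)
T = -13029 (T = 7 - (-3259)*(-8)/2 = 7 - ½*26072 = 7 - 13036 = -13029)
T - A(125) = -13029 - 1*(-⅔) = -13029 + ⅔ = -39085/3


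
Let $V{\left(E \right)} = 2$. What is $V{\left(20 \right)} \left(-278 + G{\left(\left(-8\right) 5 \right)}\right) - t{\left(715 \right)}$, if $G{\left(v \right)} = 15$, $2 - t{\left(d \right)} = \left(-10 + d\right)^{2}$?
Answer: $496497$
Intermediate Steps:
$t{\left(d \right)} = 2 - \left(-10 + d\right)^{2}$
$V{\left(20 \right)} \left(-278 + G{\left(\left(-8\right) 5 \right)}\right) - t{\left(715 \right)} = 2 \left(-278 + 15\right) - \left(2 - \left(-10 + 715\right)^{2}\right) = 2 \left(-263\right) - \left(2 - 705^{2}\right) = -526 - \left(2 - 497025\right) = -526 - -497023 = -526 + 497023 = 496497$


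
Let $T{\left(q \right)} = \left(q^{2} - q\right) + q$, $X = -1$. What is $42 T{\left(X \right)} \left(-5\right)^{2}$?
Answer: $1050$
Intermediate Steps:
$T{\left(q \right)} = q^{2}$
$42 T{\left(X \right)} \left(-5\right)^{2} = 42 \left(-1\right)^{2} \left(-5\right)^{2} = 42 \cdot 1 \cdot 25 = 42 \cdot 25 = 1050$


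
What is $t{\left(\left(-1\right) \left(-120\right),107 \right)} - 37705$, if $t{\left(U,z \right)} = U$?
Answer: $-37585$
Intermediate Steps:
$t{\left(\left(-1\right) \left(-120\right),107 \right)} - 37705 = \left(-1\right) \left(-120\right) - 37705 = 120 - 37705 = -37585$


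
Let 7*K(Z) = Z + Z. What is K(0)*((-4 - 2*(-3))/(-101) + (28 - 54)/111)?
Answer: 0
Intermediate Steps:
K(Z) = 2*Z/7 (K(Z) = (Z + Z)/7 = (2*Z)/7 = 2*Z/7)
K(0)*((-4 - 2*(-3))/(-101) + (28 - 54)/111) = ((2/7)*0)*((-4 - 2*(-3))/(-101) + (28 - 54)/111) = 0*((-4 + 6)*(-1/101) - 26*1/111) = 0*(2*(-1/101) - 26/111) = 0*(-2/101 - 26/111) = 0*(-2848/11211) = 0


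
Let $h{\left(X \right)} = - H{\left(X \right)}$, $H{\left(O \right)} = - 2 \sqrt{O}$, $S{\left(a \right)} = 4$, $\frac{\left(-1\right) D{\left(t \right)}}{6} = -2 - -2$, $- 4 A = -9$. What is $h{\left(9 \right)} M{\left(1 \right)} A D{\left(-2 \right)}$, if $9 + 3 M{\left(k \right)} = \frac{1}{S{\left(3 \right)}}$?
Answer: $0$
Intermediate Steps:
$A = \frac{9}{4}$ ($A = \left(- \frac{1}{4}\right) \left(-9\right) = \frac{9}{4} \approx 2.25$)
$D{\left(t \right)} = 0$ ($D{\left(t \right)} = - 6 \left(-2 - -2\right) = - 6 \left(-2 + 2\right) = \left(-6\right) 0 = 0$)
$M{\left(k \right)} = - \frac{35}{12}$ ($M{\left(k \right)} = -3 + \frac{1}{3 \cdot 4} = -3 + \frac{1}{3} \cdot \frac{1}{4} = -3 + \frac{1}{12} = - \frac{35}{12}$)
$h{\left(X \right)} = 2 \sqrt{X}$ ($h{\left(X \right)} = - \left(-2\right) \sqrt{X} = 2 \sqrt{X}$)
$h{\left(9 \right)} M{\left(1 \right)} A D{\left(-2 \right)} = 2 \sqrt{9} \left(- \frac{35}{12}\right) \frac{9}{4} \cdot 0 = 2 \cdot 3 \left(\left(- \frac{105}{16}\right) 0\right) = 6 \cdot 0 = 0$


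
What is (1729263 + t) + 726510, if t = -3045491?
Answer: -589718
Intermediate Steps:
(1729263 + t) + 726510 = (1729263 - 3045491) + 726510 = -1316228 + 726510 = -589718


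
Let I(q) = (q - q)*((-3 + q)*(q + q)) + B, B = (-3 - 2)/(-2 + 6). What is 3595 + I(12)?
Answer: 14375/4 ≈ 3593.8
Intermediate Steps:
B = -5/4 ≈ -1.2500
I(q) = -5/4 (I(q) = (q - q)*((-3 + q)*(q + q)) - 5/4 = 0*((-3 + q)*(2*q)) - 5/4 = 0*(2*q*(-3 + q)) - 5/4 = 0 - 5/4 = -5/4)
3595 + I(12) = 3595 - 5/4 = 14375/4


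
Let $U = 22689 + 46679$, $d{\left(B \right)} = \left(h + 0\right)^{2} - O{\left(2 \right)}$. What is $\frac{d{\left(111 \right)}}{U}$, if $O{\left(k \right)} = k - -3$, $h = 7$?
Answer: $\frac{11}{17342} \approx 0.0006343$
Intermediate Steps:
$O{\left(k \right)} = 3 + k$ ($O{\left(k \right)} = k + 3 = 3 + k$)
$d{\left(B \right)} = 44$ ($d{\left(B \right)} = \left(7 + 0\right)^{2} - \left(3 + 2\right) = 7^{2} - 5 = 49 - 5 = 44$)
$U = 69368$
$\frac{d{\left(111 \right)}}{U} = \frac{44}{69368} = 44 \cdot \frac{1}{69368} = \frac{11}{17342}$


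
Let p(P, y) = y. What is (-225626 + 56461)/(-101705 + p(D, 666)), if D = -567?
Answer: 7355/4393 ≈ 1.6743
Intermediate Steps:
(-225626 + 56461)/(-101705 + p(D, 666)) = (-225626 + 56461)/(-101705 + 666) = -169165/(-101039) = -169165*(-1/101039) = 7355/4393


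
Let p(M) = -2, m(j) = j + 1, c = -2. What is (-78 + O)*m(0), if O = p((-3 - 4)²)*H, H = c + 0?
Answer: -74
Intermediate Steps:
m(j) = 1 + j
H = -2 (H = -2 + 0 = -2)
O = 4 (O = -2*(-2) = 4)
(-78 + O)*m(0) = (-78 + 4)*(1 + 0) = -74*1 = -74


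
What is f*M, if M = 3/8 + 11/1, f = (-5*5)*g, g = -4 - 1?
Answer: 11375/8 ≈ 1421.9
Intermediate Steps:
g = -5
f = 125 (f = -5*5*(-5) = -25*(-5) = 125)
M = 91/8 (M = 3*(⅛) + 11*1 = 3/8 + 11 = 91/8 ≈ 11.375)
f*M = 125*(91/8) = 11375/8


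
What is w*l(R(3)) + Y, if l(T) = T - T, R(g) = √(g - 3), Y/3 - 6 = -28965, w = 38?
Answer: -86877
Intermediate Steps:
Y = -86877 (Y = 18 + 3*(-28965) = 18 - 86895 = -86877)
R(g) = √(-3 + g)
l(T) = 0
w*l(R(3)) + Y = 38*0 - 86877 = 0 - 86877 = -86877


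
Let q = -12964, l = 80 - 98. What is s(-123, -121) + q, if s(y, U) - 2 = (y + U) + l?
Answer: -13224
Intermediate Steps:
l = -18
s(y, U) = -16 + U + y (s(y, U) = 2 + ((y + U) - 18) = 2 + ((U + y) - 18) = 2 + (-18 + U + y) = -16 + U + y)
s(-123, -121) + q = (-16 - 121 - 123) - 12964 = -260 - 12964 = -13224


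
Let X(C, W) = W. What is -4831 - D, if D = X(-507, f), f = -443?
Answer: -4388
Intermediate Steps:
D = -443
-4831 - D = -4831 - 1*(-443) = -4831 + 443 = -4388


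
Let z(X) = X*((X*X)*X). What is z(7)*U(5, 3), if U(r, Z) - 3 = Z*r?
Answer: 43218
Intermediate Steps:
U(r, Z) = 3 + Z*r
z(X) = X**4 (z(X) = X*(X**2*X) = X*X**3 = X**4)
z(7)*U(5, 3) = 7**4*(3 + 3*5) = 2401*(3 + 15) = 2401*18 = 43218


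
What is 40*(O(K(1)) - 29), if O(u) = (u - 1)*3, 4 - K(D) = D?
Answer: -920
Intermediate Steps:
K(D) = 4 - D
O(u) = -3 + 3*u (O(u) = (-1 + u)*3 = -3 + 3*u)
40*(O(K(1)) - 29) = 40*((-3 + 3*(4 - 1*1)) - 29) = 40*((-3 + 3*(4 - 1)) - 29) = 40*((-3 + 3*3) - 29) = 40*((-3 + 9) - 29) = 40*(6 - 29) = 40*(-23) = -920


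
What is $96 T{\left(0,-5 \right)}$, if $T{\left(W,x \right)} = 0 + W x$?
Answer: $0$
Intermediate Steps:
$T{\left(W,x \right)} = W x$
$96 T{\left(0,-5 \right)} = 96 \cdot 0 \left(-5\right) = 96 \cdot 0 = 0$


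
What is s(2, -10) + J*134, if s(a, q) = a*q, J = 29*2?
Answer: 7752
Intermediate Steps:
J = 58
s(2, -10) + J*134 = 2*(-10) + 58*134 = -20 + 7772 = 7752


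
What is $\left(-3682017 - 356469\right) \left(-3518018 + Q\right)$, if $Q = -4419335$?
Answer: $32054888967558$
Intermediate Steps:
$\left(-3682017 - 356469\right) \left(-3518018 + Q\right) = \left(-3682017 - 356469\right) \left(-3518018 - 4419335\right) = \left(-4038486\right) \left(-7937353\right) = 32054888967558$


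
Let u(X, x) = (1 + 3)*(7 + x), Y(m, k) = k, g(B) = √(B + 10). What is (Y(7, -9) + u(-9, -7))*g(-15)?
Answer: -9*I*√5 ≈ -20.125*I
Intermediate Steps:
g(B) = √(10 + B)
u(X, x) = 28 + 4*x (u(X, x) = 4*(7 + x) = 28 + 4*x)
(Y(7, -9) + u(-9, -7))*g(-15) = (-9 + (28 + 4*(-7)))*√(10 - 15) = (-9 + (28 - 28))*√(-5) = (-9 + 0)*(I*√5) = -9*I*√5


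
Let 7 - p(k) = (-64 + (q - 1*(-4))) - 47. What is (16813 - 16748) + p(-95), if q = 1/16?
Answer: 2863/16 ≈ 178.94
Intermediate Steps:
q = 1/16 ≈ 0.062500
p(k) = 1823/16 (p(k) = 7 - ((-64 + (1/16 - 1*(-4))) - 47) = 7 - ((-64 + (1/16 + 4)) - 47) = 7 - ((-64 + 65/16) - 47) = 7 - (-959/16 - 47) = 7 - 1*(-1711/16) = 7 + 1711/16 = 1823/16)
(16813 - 16748) + p(-95) = (16813 - 16748) + 1823/16 = 65 + 1823/16 = 2863/16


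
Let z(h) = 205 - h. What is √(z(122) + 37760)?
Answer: √37843 ≈ 194.53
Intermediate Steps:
√(z(122) + 37760) = √((205 - 1*122) + 37760) = √((205 - 122) + 37760) = √(83 + 37760) = √37843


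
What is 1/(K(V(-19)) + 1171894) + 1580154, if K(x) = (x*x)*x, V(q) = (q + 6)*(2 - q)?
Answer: 30298699216541/19174523 ≈ 1.5802e+6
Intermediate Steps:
V(q) = (2 - q)*(6 + q) (V(q) = (6 + q)*(2 - q) = (2 - q)*(6 + q))
K(x) = x**3 (K(x) = x**2*x = x**3)
1/(K(V(-19)) + 1171894) + 1580154 = 1/((12 - 1*(-19)**2 - 4*(-19))**3 + 1171894) + 1580154 = 1/((12 - 1*361 + 76)**3 + 1171894) + 1580154 = 1/((12 - 361 + 76)**3 + 1171894) + 1580154 = 1/((-273)**3 + 1171894) + 1580154 = 1/(-20346417 + 1171894) + 1580154 = 1/(-19174523) + 1580154 = -1/19174523 + 1580154 = 30298699216541/19174523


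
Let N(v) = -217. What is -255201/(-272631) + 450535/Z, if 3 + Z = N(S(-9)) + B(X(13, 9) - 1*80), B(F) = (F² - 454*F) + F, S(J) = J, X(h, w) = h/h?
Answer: 44499750331/3799385616 ≈ 11.712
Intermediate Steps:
X(h, w) = 1
B(F) = F² - 453*F
Z = 41808 (Z = -3 + (-217 + (1 - 1*80)*(-453 + (1 - 1*80))) = -3 + (-217 + (1 - 80)*(-453 + (1 - 80))) = -3 + (-217 - 79*(-453 - 79)) = -3 + (-217 - 79*(-532)) = -3 + (-217 + 42028) = -3 + 41811 = 41808)
-255201/(-272631) + 450535/Z = -255201/(-272631) + 450535/41808 = -255201*(-1/272631) + 450535*(1/41808) = 85067/90877 + 450535/41808 = 44499750331/3799385616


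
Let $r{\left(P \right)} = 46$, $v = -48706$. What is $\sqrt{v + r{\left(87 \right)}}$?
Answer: $2 i \sqrt{12165} \approx 220.59 i$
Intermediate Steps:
$\sqrt{v + r{\left(87 \right)}} = \sqrt{-48706 + 46} = \sqrt{-48660} = 2 i \sqrt{12165}$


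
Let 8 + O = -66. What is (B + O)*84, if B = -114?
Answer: -15792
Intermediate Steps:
O = -74 (O = -8 - 66 = -74)
(B + O)*84 = (-114 - 74)*84 = -188*84 = -15792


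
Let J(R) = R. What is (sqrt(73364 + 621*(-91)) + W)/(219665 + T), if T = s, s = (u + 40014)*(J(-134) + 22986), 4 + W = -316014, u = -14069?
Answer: -316018/593114805 + sqrt(16853)/593114805 ≈ -0.00053259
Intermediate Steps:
W = -316018 (W = -4 - 316014 = -316018)
s = 592895140 (s = (-14069 + 40014)*(-134 + 22986) = 25945*22852 = 592895140)
T = 592895140
(sqrt(73364 + 621*(-91)) + W)/(219665 + T) = (sqrt(73364 + 621*(-91)) - 316018)/(219665 + 592895140) = (sqrt(73364 - 56511) - 316018)/593114805 = (sqrt(16853) - 316018)*(1/593114805) = (-316018 + sqrt(16853))*(1/593114805) = -316018/593114805 + sqrt(16853)/593114805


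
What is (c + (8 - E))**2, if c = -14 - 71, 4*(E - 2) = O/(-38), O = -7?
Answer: 144360225/23104 ≈ 6248.3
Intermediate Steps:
E = 311/152 (E = 2 + (-7/(-38))/4 = 2 + (-7*(-1/38))/4 = 2 + (1/4)*(7/38) = 2 + 7/152 = 311/152 ≈ 2.0461)
c = -85
(c + (8 - E))**2 = (-85 + (8 - 1*311/152))**2 = (-85 + (8 - 311/152))**2 = (-85 + 905/152)**2 = (-12015/152)**2 = 144360225/23104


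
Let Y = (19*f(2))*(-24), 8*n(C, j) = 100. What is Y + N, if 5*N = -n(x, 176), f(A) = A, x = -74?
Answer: -1829/2 ≈ -914.50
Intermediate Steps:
n(C, j) = 25/2 (n(C, j) = (⅛)*100 = 25/2)
Y = -912 (Y = (19*2)*(-24) = 38*(-24) = -912)
N = -5/2 (N = (-1*25/2)/5 = (⅕)*(-25/2) = -5/2 ≈ -2.5000)
Y + N = -912 - 5/2 = -1829/2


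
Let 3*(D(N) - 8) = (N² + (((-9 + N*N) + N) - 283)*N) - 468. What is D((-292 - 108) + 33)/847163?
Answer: -49054765/2541489 ≈ -19.302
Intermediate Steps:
D(N) = -148 + N²/3 + N*(-292 + N + N²)/3 (D(N) = 8 + ((N² + (((-9 + N*N) + N) - 283)*N) - 468)/3 = 8 + ((N² + (((-9 + N²) + N) - 283)*N) - 468)/3 = 8 + ((N² + ((-9 + N + N²) - 283)*N) - 468)/3 = 8 + ((N² + (-292 + N + N²)*N) - 468)/3 = 8 + ((N² + N*(-292 + N + N²)) - 468)/3 = 8 + (-468 + N² + N*(-292 + N + N²))/3 = 8 + (-156 + N²/3 + N*(-292 + N + N²)/3) = -148 + N²/3 + N*(-292 + N + N²)/3)
D((-292 - 108) + 33)/847163 = (-148 - 292*((-292 - 108) + 33)/3 + ((-292 - 108) + 33)³/3 + 2*((-292 - 108) + 33)²/3)/847163 = (-148 - 292*(-400 + 33)/3 + (-400 + 33)³/3 + 2*(-400 + 33)²/3)*(1/847163) = (-148 - 292/3*(-367) + (⅓)*(-367)³ + (⅔)*(-367)²)*(1/847163) = (-148 + 107164/3 + (⅓)*(-49430863) + (⅔)*134689)*(1/847163) = (-148 + 107164/3 - 49430863/3 + 269378/3)*(1/847163) = -49054765/3*1/847163 = -49054765/2541489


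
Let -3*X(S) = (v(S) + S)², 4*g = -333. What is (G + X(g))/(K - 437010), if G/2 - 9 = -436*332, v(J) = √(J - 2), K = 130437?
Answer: 14004853/14715504 - 37*I*√341/408764 ≈ 0.95171 - 0.0016715*I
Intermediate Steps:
g = -333/4 (g = (¼)*(-333) = -333/4 ≈ -83.250)
v(J) = √(-2 + J)
G = -289486 (G = 18 + 2*(-436*332) = 18 + 2*(-144752) = 18 - 289504 = -289486)
X(S) = -(S + √(-2 + S))²/3 (X(S) = -(√(-2 + S) + S)²/3 = -(S + √(-2 + S))²/3)
(G + X(g))/(K - 437010) = (-289486 - (-333/4 + √(-2 - 333/4))²/3)/(130437 - 437010) = (-289486 - (-333/4 + √(-341/4))²/3)/(-306573) = (-289486 - (-333/4 + I*√341/2)²/3)*(-1/306573) = 289486/306573 + (-333/4 + I*√341/2)²/919719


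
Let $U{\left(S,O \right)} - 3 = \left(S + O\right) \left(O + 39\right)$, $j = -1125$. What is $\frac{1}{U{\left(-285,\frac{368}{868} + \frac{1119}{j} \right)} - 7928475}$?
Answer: $- \frac{6621890625}{52574144897357144} \approx -1.2595 \cdot 10^{-7}$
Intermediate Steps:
$U{\left(S,O \right)} = 3 + \left(39 + O\right) \left(O + S\right)$ ($U{\left(S,O \right)} = 3 + \left(S + O\right) \left(O + 39\right) = 3 + \left(O + S\right) \left(39 + O\right) = 3 + \left(39 + O\right) \left(O + S\right)$)
$\frac{1}{U{\left(-285,\frac{368}{868} + \frac{1119}{j} \right)} - 7928475} = \frac{1}{\left(3 + \left(\frac{368}{868} + \frac{1119}{-1125}\right)^{2} + 39 \left(\frac{368}{868} + \frac{1119}{-1125}\right) + 39 \left(-285\right) + \left(\frac{368}{868} + \frac{1119}{-1125}\right) \left(-285\right)\right) - 7928475} = \frac{1}{\left(3 + \left(368 \cdot \frac{1}{868} + 1119 \left(- \frac{1}{1125}\right)\right)^{2} + 39 \left(368 \cdot \frac{1}{868} + 1119 \left(- \frac{1}{1125}\right)\right) - 11115 + \left(368 \cdot \frac{1}{868} + 1119 \left(- \frac{1}{1125}\right)\right) \left(-285\right)\right) - 7928475} = \frac{1}{\left(3 + \left(\frac{92}{217} - \frac{373}{375}\right)^{2} + 39 \left(\frac{92}{217} - \frac{373}{375}\right) - 11115 + \left(\frac{92}{217} - \frac{373}{375}\right) \left(-285\right)\right) - 7928475} = \frac{1}{\left(3 + \left(- \frac{46441}{81375}\right)^{2} + 39 \left(- \frac{46441}{81375}\right) - 11115 - - \frac{882379}{5425}\right) - 7928475} = \frac{1}{\left(3 + \frac{2156766481}{6621890625} - \frac{603733}{27125} - 11115 + \frac{882379}{5425}\right) - 7928475} = \frac{1}{- \frac{72650624310269}{6621890625} - 7928475} = \frac{1}{- \frac{52574144897357144}{6621890625}} = - \frac{6621890625}{52574144897357144}$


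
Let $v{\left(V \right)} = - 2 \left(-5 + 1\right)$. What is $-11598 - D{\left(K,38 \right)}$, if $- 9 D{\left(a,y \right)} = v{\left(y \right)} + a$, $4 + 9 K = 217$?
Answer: $- \frac{313051}{27} \approx -11594.0$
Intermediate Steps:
$K = \frac{71}{3}$ ($K = - \frac{4}{9} + \frac{1}{9} \cdot 217 = - \frac{4}{9} + \frac{217}{9} = \frac{71}{3} \approx 23.667$)
$v{\left(V \right)} = 8$ ($v{\left(V \right)} = \left(-2\right) \left(-4\right) = 8$)
$D{\left(a,y \right)} = - \frac{8}{9} - \frac{a}{9}$ ($D{\left(a,y \right)} = - \frac{8 + a}{9} = - \frac{8}{9} - \frac{a}{9}$)
$-11598 - D{\left(K,38 \right)} = -11598 - \left(- \frac{8}{9} - \frac{71}{27}\right) = -11598 - - \frac{95}{27} = -11598 + \frac{95}{27} = - \frac{313051}{27}$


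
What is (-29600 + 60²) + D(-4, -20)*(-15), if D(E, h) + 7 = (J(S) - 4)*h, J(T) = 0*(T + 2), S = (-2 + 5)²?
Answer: -27095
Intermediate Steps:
S = 9 (S = 3² = 9)
J(T) = 0 (J(T) = 0*(2 + T) = 0)
D(E, h) = -7 - 4*h (D(E, h) = -7 + (0 - 4)*h = -7 - 4*h)
(-29600 + 60²) + D(-4, -20)*(-15) = (-29600 + 60²) + (-7 - 4*(-20))*(-15) = (-29600 + 3600) + (-7 + 80)*(-15) = -26000 + 73*(-15) = -26000 - 1095 = -27095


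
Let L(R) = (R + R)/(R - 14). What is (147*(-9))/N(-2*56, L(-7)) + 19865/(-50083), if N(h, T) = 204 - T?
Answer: -7272313/1053470 ≈ -6.9032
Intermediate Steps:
L(R) = 2*R/(-14 + R) (L(R) = (2*R)/(-14 + R) = 2*R/(-14 + R))
(147*(-9))/N(-2*56, L(-7)) + 19865/(-50083) = (147*(-9))/(204 - 2*(-7)/(-14 - 7)) + 19865/(-50083) = -1323/(204 - 2*(-7)/(-21)) + 19865*(-1/50083) = -1323/(204 - 2*(-7)*(-1)/21) - 685/1727 = -1323/(204 - 1*⅔) - 685/1727 = -1323/(204 - ⅔) - 685/1727 = -1323/610/3 - 685/1727 = -1323*3/610 - 685/1727 = -3969/610 - 685/1727 = -7272313/1053470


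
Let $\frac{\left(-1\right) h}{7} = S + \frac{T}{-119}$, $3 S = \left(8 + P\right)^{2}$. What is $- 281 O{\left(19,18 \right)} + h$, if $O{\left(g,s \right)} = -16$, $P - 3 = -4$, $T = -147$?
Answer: $\frac{223024}{51} \approx 4373.0$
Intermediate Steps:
$P = -1$ ($P = 3 - 4 = -1$)
$S = \frac{49}{3}$ ($S = \frac{\left(8 - 1\right)^{2}}{3} = \frac{7^{2}}{3} = \frac{1}{3} \cdot 49 = \frac{49}{3} \approx 16.333$)
$h = - \frac{6272}{51}$ ($h = - 7 \left(\frac{49}{3} - \frac{147}{-119}\right) = - 7 \left(\frac{49}{3} - - \frac{21}{17}\right) = - 7 \left(\frac{49}{3} + \frac{21}{17}\right) = \left(-7\right) \frac{896}{51} = - \frac{6272}{51} \approx -122.98$)
$- 281 O{\left(19,18 \right)} + h = \left(-281\right) \left(-16\right) - \frac{6272}{51} = 4496 - \frac{6272}{51} = \frac{223024}{51}$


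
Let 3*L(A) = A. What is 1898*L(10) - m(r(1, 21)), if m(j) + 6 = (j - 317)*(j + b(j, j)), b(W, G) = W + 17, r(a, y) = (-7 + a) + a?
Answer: 25760/3 ≈ 8586.7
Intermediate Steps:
r(a, y) = -7 + 2*a
L(A) = A/3
b(W, G) = 17 + W
m(j) = -6 + (-317 + j)*(17 + 2*j) (m(j) = -6 + (j - 317)*(j + (17 + j)) = -6 + (-317 + j)*(17 + 2*j))
1898*L(10) - m(r(1, 21)) = 1898*((⅓)*10) - (-5395 - 617*(-7 + 2*1) + 2*(-7 + 2*1)²) = 1898*(10/3) - (-5395 - 617*(-7 + 2) + 2*(-7 + 2)²) = 18980/3 - (-5395 - 617*(-5) + 2*(-5)²) = 18980/3 - (-5395 + 3085 + 2*25) = 18980/3 - (-5395 + 3085 + 50) = 18980/3 - 1*(-2260) = 18980/3 + 2260 = 25760/3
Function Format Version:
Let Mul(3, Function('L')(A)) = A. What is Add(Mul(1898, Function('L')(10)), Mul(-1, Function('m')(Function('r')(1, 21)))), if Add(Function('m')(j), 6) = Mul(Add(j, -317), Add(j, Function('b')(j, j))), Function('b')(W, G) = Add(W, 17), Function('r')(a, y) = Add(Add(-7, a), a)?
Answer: Rational(25760, 3) ≈ 8586.7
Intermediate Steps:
Function('r')(a, y) = Add(-7, Mul(2, a))
Function('L')(A) = Mul(Rational(1, 3), A)
Function('b')(W, G) = Add(17, W)
Function('m')(j) = Add(-6, Mul(Add(-317, j), Add(17, Mul(2, j)))) (Function('m')(j) = Add(-6, Mul(Add(j, -317), Add(j, Add(17, j)))) = Add(-6, Mul(Add(-317, j), Add(17, Mul(2, j)))))
Add(Mul(1898, Function('L')(10)), Mul(-1, Function('m')(Function('r')(1, 21)))) = Add(Mul(1898, Mul(Rational(1, 3), 10)), Mul(-1, Add(-5395, Mul(-617, Add(-7, Mul(2, 1))), Mul(2, Pow(Add(-7, Mul(2, 1)), 2))))) = Add(Mul(1898, Rational(10, 3)), Mul(-1, Add(-5395, Mul(-617, Add(-7, 2)), Mul(2, Pow(Add(-7, 2), 2))))) = Add(Rational(18980, 3), Mul(-1, Add(-5395, Mul(-617, -5), Mul(2, Pow(-5, 2))))) = Add(Rational(18980, 3), Mul(-1, Add(-5395, 3085, Mul(2, 25)))) = Add(Rational(18980, 3), Mul(-1, Add(-5395, 3085, 50))) = Add(Rational(18980, 3), Mul(-1, -2260)) = Add(Rational(18980, 3), 2260) = Rational(25760, 3)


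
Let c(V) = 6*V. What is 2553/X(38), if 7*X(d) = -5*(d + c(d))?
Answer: -2553/190 ≈ -13.437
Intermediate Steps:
X(d) = -5*d (X(d) = (-5*(d + 6*d))/7 = (-35*d)/7 = -5*d)
2553/X(38) = 2553/((-5*38)) = 2553/(-190) = 2553*(-1/190) = -2553/190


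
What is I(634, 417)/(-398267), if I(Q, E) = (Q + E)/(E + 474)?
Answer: -1051/354855897 ≈ -2.9618e-6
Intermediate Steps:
I(Q, E) = (E + Q)/(474 + E)
I(634, 417)/(-398267) = ((417 + 634)/(474 + 417))/(-398267) = (1051/891)*(-1/398267) = -1051/354855897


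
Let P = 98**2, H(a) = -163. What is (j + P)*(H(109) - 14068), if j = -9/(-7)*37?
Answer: -137351513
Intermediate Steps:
j = 333/7 (j = -9*(-1/7)*37 = (9/7)*37 = 333/7 ≈ 47.571)
P = 9604
(j + P)*(H(109) - 14068) = (333/7 + 9604)*(-163 - 14068) = (67561/7)*(-14231) = -137351513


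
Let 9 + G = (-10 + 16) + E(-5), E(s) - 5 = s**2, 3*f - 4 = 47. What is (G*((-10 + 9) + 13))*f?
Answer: 5508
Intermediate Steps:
f = 17 (f = 4/3 + (1/3)*47 = 4/3 + 47/3 = 17)
E(s) = 5 + s**2
G = 27 (G = -9 + ((-10 + 16) + (5 + (-5)**2)) = -9 + (6 + (5 + 25)) = -9 + (6 + 30) = -9 + 36 = 27)
(G*((-10 + 9) + 13))*f = (27*((-10 + 9) + 13))*17 = (27*(-1 + 13))*17 = (27*12)*17 = 324*17 = 5508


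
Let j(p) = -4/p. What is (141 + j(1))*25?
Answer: 3425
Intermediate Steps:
(141 + j(1))*25 = (141 - 4/1)*25 = (141 - 4*1)*25 = (141 - 4)*25 = 137*25 = 3425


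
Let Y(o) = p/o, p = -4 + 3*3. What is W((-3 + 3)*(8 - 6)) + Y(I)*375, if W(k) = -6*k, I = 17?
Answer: 1875/17 ≈ 110.29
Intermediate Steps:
p = 5 (p = -4 + 9 = 5)
Y(o) = 5/o
W((-3 + 3)*(8 - 6)) + Y(I)*375 = -6*(-3 + 3)*(8 - 6) + (5/17)*375 = -0*2 + (5*(1/17))*375 = -6*0 + (5/17)*375 = 0 + 1875/17 = 1875/17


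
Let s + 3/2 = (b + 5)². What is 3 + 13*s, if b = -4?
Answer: -7/2 ≈ -3.5000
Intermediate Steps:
s = -½ (s = -3/2 + (-4 + 5)² = -3/2 + 1² = -3/2 + 1 = -½ ≈ -0.50000)
3 + 13*s = 3 + 13*(-½) = 3 - 13/2 = -7/2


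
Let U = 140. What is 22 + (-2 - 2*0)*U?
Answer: -258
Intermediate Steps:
22 + (-2 - 2*0)*U = 22 + (-2 - 2*0)*140 = 22 + (-2 + 0)*140 = 22 - 2*140 = 22 - 280 = -258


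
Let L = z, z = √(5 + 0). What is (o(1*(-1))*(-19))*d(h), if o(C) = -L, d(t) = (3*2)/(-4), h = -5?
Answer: -57*√5/2 ≈ -63.728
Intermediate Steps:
z = √5 ≈ 2.2361
L = √5 ≈ 2.2361
d(t) = -3/2 (d(t) = 6*(-¼) = -3/2)
o(C) = -√5
(o(1*(-1))*(-19))*d(h) = (-√5*(-19))*(-3/2) = (19*√5)*(-3/2) = -57*√5/2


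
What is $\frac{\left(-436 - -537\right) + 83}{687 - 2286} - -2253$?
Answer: $\frac{3602363}{1599} \approx 2252.9$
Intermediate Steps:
$\frac{\left(-436 - -537\right) + 83}{687 - 2286} - -2253 = \frac{\left(-436 + 537\right) + 83}{-1599} + 2253 = \left(101 + 83\right) \left(- \frac{1}{1599}\right) + 2253 = 184 \left(- \frac{1}{1599}\right) + 2253 = - \frac{184}{1599} + 2253 = \frac{3602363}{1599}$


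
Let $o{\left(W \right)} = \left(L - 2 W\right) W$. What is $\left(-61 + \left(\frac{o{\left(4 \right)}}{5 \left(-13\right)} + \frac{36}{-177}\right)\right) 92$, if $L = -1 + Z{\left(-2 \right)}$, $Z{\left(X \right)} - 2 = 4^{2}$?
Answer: $- \frac{21789188}{3835} \approx -5681.7$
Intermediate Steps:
$Z{\left(X \right)} = 18$ ($Z{\left(X \right)} = 2 + 4^{2} = 2 + 16 = 18$)
$L = 17$ ($L = -1 + 18 = 17$)
$o{\left(W \right)} = W \left(17 - 2 W\right)$ ($o{\left(W \right)} = \left(17 - 2 W\right) W = W \left(17 - 2 W\right)$)
$\left(-61 + \left(\frac{o{\left(4 \right)}}{5 \left(-13\right)} + \frac{36}{-177}\right)\right) 92 = \left(-61 + \left(\frac{4 \left(17 - 8\right)}{5 \left(-13\right)} + \frac{36}{-177}\right)\right) 92 = \left(-61 + \left(\frac{4 \left(17 - 8\right)}{-65} + 36 \left(- \frac{1}{177}\right)\right)\right) 92 = \left(-61 + \left(4 \cdot 9 \left(- \frac{1}{65}\right) - \frac{12}{59}\right)\right) 92 = \left(-61 + \left(36 \left(- \frac{1}{65}\right) - \frac{12}{59}\right)\right) 92 = \left(-61 - \frac{2904}{3835}\right) 92 = \left(- \frac{236839}{3835}\right) 92 = - \frac{21789188}{3835}$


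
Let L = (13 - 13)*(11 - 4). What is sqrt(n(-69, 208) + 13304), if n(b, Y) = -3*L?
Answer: 2*sqrt(3326) ≈ 115.34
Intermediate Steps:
L = 0 (L = 0*7 = 0)
n(b, Y) = 0 (n(b, Y) = -3*0 = 0)
sqrt(n(-69, 208) + 13304) = sqrt(0 + 13304) = sqrt(13304) = 2*sqrt(3326)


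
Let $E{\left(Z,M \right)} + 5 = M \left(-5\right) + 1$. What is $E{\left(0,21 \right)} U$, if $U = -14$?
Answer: $1526$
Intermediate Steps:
$E{\left(Z,M \right)} = -4 - 5 M$ ($E{\left(Z,M \right)} = -5 + \left(M \left(-5\right) + 1\right) = -5 - \left(-1 + 5 M\right) = -4 - 5 M$)
$E{\left(0,21 \right)} U = \left(-4 - 105\right) \left(-14\right) = \left(-109\right) \left(-14\right) = 1526$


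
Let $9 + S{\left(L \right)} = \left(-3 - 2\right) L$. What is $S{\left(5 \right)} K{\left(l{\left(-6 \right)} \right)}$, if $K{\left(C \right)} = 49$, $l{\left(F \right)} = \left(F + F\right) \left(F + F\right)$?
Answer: $-1666$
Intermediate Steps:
$S{\left(L \right)} = -9 - 5 L$ ($S{\left(L \right)} = -9 + \left(-3 - 2\right) L = -9 - 5 L$)
$l{\left(F \right)} = 4 F^{2}$ ($l{\left(F \right)} = 2 F 2 F = 4 F^{2}$)
$S{\left(5 \right)} K{\left(l{\left(-6 \right)} \right)} = \left(-9 - 25\right) 49 = \left(-34\right) 49 = -1666$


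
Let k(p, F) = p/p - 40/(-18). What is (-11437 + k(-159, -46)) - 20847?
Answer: -290527/9 ≈ -32281.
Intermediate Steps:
k(p, F) = 29/9 (k(p, F) = 1 - 40*(-1/18) = 1 + 20/9 = 29/9)
(-11437 + k(-159, -46)) - 20847 = (-11437 + 29/9) - 20847 = -102904/9 - 20847 = -290527/9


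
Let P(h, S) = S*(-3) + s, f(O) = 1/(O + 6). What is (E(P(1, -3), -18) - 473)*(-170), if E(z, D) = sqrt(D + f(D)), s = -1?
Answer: 80410 - 85*I*sqrt(651)/3 ≈ 80410.0 - 722.92*I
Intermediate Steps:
f(O) = 1/(6 + O)
P(h, S) = -1 - 3*S (P(h, S) = S*(-3) - 1 = -3*S - 1 = -1 - 3*S)
E(z, D) = sqrt(D + 1/(6 + D))
(E(P(1, -3), -18) - 473)*(-170) = (sqrt((1 - 18*(6 - 18))/(6 - 18)) - 473)*(-170) = (sqrt((1 - 18*(-12))/(-12)) - 473)*(-170) = (sqrt(-(1 + 216)/12) - 473)*(-170) = (sqrt(-1/12*217) - 473)*(-170) = (sqrt(-217/12) - 473)*(-170) = (I*sqrt(651)/6 - 473)*(-170) = (-473 + I*sqrt(651)/6)*(-170) = 80410 - 85*I*sqrt(651)/3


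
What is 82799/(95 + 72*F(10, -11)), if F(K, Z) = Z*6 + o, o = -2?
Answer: -82799/4801 ≈ -17.246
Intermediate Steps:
F(K, Z) = -2 + 6*Z (F(K, Z) = Z*6 - 2 = 6*Z - 2 = -2 + 6*Z)
82799/(95 + 72*F(10, -11)) = 82799/(95 + 72*(-2 + 6*(-11))) = 82799/(95 + 72*(-2 - 66)) = 82799/(95 + 72*(-68)) = 82799/(95 - 4896) = 82799/(-4801) = 82799*(-1/4801) = -82799/4801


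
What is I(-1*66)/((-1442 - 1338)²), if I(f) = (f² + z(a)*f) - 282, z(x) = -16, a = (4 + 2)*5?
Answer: 513/772840 ≈ 0.00066379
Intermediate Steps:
a = 30 (a = 6*5 = 30)
I(f) = -282 + f² - 16*f (I(f) = (f² - 16*f) - 282 = -282 + f² - 16*f)
I(-1*66)/((-1442 - 1338)²) = (-282 + (-1*66)² - (-16)*66)/((-1442 - 1338)²) = (-282 + (-66)² - 16*(-66))/((-2780)²) = (-282 + 4356 + 1056)/7728400 = 5130*(1/7728400) = 513/772840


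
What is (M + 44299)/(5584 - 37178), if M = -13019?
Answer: -15640/15797 ≈ -0.99006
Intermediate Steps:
(M + 44299)/(5584 - 37178) = (-13019 + 44299)/(5584 - 37178) = 31280/(-31594) = 31280*(-1/31594) = -15640/15797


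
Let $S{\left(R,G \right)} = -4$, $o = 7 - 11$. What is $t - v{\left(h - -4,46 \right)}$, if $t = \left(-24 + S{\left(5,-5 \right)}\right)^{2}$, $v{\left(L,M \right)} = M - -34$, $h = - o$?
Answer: $704$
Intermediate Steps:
$o = -4$ ($o = 7 - 11 = -4$)
$h = 4$ ($h = \left(-1\right) \left(-4\right) = 4$)
$v{\left(L,M \right)} = 34 + M$ ($v{\left(L,M \right)} = M + 34 = 34 + M$)
$t = 784$ ($t = \left(-24 - 4\right)^{2} = \left(-28\right)^{2} = 784$)
$t - v{\left(h - -4,46 \right)} = 784 - \left(34 + 46\right) = 784 - 80 = 704$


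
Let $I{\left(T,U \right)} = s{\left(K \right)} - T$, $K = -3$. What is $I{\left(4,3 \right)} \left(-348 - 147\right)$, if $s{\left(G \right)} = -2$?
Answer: $2970$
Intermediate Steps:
$I{\left(T,U \right)} = -2 - T$
$I{\left(4,3 \right)} \left(-348 - 147\right) = \left(-2 - 4\right) \left(-348 - 147\right) = \left(-6\right) \left(-495\right) = 2970$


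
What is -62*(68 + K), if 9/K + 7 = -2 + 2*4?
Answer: -3658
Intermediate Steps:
K = -9 (K = 9/(-7 + (-2 + 2*4)) = 9/(-7 + (-2 + 8)) = 9/(-7 + 6) = 9/(-1) = 9*(-1) = -9)
-62*(68 + K) = -62*(68 - 9) = -62*59 = -3658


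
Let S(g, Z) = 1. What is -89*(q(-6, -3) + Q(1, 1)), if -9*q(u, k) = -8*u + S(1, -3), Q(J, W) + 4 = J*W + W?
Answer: 5963/9 ≈ 662.56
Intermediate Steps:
Q(J, W) = -4 + W + J*W (Q(J, W) = -4 + (J*W + W) = -4 + (W + J*W) = -4 + W + J*W)
q(u, k) = -1/9 + 8*u/9 (q(u, k) = -(-8*u + 1)/9 = -(1 - 8*u)/9 = -1/9 + 8*u/9)
-89*(q(-6, -3) + Q(1, 1)) = -89*((-1/9 + (8/9)*(-6)) + (-4 + 1 + 1*1)) = -89*((-1/9 - 16/3) + (-4 + 1 + 1)) = -89*(-49/9 - 2) = -89*(-67/9) = 5963/9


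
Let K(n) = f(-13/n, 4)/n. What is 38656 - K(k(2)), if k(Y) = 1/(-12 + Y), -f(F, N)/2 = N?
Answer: 38576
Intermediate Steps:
f(F, N) = -2*N
K(n) = -8/n (K(n) = (-2*4)/n = -8/n)
38656 - K(k(2)) = 38656 - (-8)/(1/(-12 + 2)) = 38656 - (-8)/(1/(-10)) = 38656 - (-8)/(-⅒) = 38656 - (-8)*(-10) = 38656 - 1*80 = 38656 - 80 = 38576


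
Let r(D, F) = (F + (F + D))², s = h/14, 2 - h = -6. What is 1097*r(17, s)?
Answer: 17693513/49 ≈ 3.6109e+5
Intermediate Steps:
h = 8 (h = 2 - 1*(-6) = 2 + 6 = 8)
s = 4/7 (s = 8/14 = 8*(1/14) = 4/7 ≈ 0.57143)
r(D, F) = (D + 2*F)² (r(D, F) = (F + (D + F))² = (D + 2*F)²)
1097*r(17, s) = 1097*(17 + 2*(4/7))² = 1097*(17 + 8/7)² = 1097*(127/7)² = 1097*(16129/49) = 17693513/49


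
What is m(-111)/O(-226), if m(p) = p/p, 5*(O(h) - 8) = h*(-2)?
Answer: 5/492 ≈ 0.010163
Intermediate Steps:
O(h) = 8 - 2*h/5 (O(h) = 8 + (h*(-2))/5 = 8 + (-2*h)/5 = 8 - 2*h/5)
m(p) = 1
m(-111)/O(-226) = 1/(8 - ⅖*(-226)) = 1/(8 + 452/5) = 1/(492/5) = 1*(5/492) = 5/492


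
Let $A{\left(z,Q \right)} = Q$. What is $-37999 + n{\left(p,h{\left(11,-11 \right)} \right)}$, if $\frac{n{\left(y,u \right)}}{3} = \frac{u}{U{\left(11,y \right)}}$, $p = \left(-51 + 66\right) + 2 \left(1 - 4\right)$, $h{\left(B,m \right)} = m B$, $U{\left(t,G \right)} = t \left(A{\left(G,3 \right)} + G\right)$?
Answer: $- \frac{152007}{4} \approx -38002.0$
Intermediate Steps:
$U{\left(t,G \right)} = t \left(3 + G\right)$
$h{\left(B,m \right)} = B m$
$p = 9$ ($p = 15 + 2 \left(-3\right) = 15 - 6 = 9$)
$n{\left(y,u \right)} = \frac{3 u}{33 + 11 y}$ ($n{\left(y,u \right)} = 3 \frac{u}{11 \left(3 + y\right)} = 3 \frac{u}{33 + 11 y} = \frac{3 u}{33 + 11 y}$)
$-37999 + n{\left(p,h{\left(11,-11 \right)} \right)} = -37999 + \frac{3 \cdot 11 \left(-11\right)}{11 \left(3 + 9\right)} = -37999 + \frac{3}{11} \left(-121\right) \frac{1}{12} = -37999 - \frac{11}{4} = - \frac{152007}{4}$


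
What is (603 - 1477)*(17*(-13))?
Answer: 193154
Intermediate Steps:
(603 - 1477)*(17*(-13)) = -874*(-221) = 193154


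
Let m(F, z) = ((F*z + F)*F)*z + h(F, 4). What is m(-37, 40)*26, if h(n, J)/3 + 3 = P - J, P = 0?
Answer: 58373614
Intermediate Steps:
h(n, J) = -9 - 3*J (h(n, J) = -9 + 3*(0 - J) = -9 + 3*(-J) = -9 - 3*J)
m(F, z) = -21 + F*z*(F + F*z) (m(F, z) = ((F*z + F)*F)*z + (-9 - 3*4) = ((F + F*z)*F)*z + (-9 - 12) = (F*(F + F*z))*z - 21 = F*z*(F + F*z) - 21 = -21 + F*z*(F + F*z))
m(-37, 40)*26 = (-21 + 40*(-37)² + (-37)²*40²)*26 = (-21 + 40*1369 + 1369*1600)*26 = (-21 + 54760 + 2190400)*26 = 2245139*26 = 58373614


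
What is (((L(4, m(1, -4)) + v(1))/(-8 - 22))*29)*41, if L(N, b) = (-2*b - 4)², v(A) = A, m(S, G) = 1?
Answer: -43993/30 ≈ -1466.4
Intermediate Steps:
L(N, b) = (-4 - 2*b)²
(((L(4, m(1, -4)) + v(1))/(-8 - 22))*29)*41 = (((4*(2 + 1)² + 1)/(-8 - 22))*29)*41 = (((4*3² + 1)/(-30))*29)*41 = (((4*9 + 1)*(-1/30))*29)*41 = (((36 + 1)*(-1/30))*29)*41 = ((37*(-1/30))*29)*41 = -37/30*29*41 = -1073/30*41 = -43993/30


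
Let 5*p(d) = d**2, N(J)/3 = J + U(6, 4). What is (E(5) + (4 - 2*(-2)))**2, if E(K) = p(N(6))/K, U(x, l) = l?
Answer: 1936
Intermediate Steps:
N(J) = 12 + 3*J (N(J) = 3*(J + 4) = 3*(4 + J) = 12 + 3*J)
p(d) = d**2/5
E(K) = 180/K (E(K) = ((12 + 3*6)**2/5)/K = ((12 + 18)**2/5)/K = ((1/5)*30**2)/K = ((1/5)*900)/K = 180/K)
(E(5) + (4 - 2*(-2)))**2 = (180/5 + (4 - 2*(-2)))**2 = (180*(1/5) + (4 + 4))**2 = (36 + 8)**2 = 44**2 = 1936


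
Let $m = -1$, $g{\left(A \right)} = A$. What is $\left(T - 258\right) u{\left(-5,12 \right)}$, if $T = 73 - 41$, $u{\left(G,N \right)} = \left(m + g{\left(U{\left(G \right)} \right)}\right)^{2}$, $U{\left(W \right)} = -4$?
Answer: $-5650$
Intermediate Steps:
$u{\left(G,N \right)} = 25$ ($u{\left(G,N \right)} = \left(-1 - 4\right)^{2} = \left(-5\right)^{2} = 25$)
$T = 32$ ($T = 73 - 41 = 32$)
$\left(T - 258\right) u{\left(-5,12 \right)} = \left(32 - 258\right) 25 = \left(-226\right) 25 = -5650$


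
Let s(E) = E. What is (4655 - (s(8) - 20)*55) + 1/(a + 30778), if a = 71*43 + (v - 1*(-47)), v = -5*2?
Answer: 180008421/33868 ≈ 5315.0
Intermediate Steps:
v = -10
a = 3090 (a = 71*43 + (-10 - 1*(-47)) = 3053 + (-10 + 47) = 3053 + 37 = 3090)
(4655 - (s(8) - 20)*55) + 1/(a + 30778) = (4655 - (8 - 20)*55) + 1/(3090 + 30778) = (4655 - (-12)*55) + 1/33868 = (4655 - 1*(-660)) + 1/33868 = (4655 + 660) + 1/33868 = 5315 + 1/33868 = 180008421/33868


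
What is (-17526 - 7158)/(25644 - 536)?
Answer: -6171/6277 ≈ -0.98311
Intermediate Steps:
(-17526 - 7158)/(25644 - 536) = -24684/25108 = -24684*1/25108 = -6171/6277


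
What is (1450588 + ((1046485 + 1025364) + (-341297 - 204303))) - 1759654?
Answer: 1217183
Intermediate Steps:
(1450588 + ((1046485 + 1025364) + (-341297 - 204303))) - 1759654 = (1450588 + (2071849 - 545600)) - 1759654 = (1450588 + 1526249) - 1759654 = 2976837 - 1759654 = 1217183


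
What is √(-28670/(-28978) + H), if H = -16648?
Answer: I*√3494725602593/14489 ≈ 129.02*I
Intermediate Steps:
√(-28670/(-28978) + H) = √(-28670/(-28978) - 16648) = √(-28670*(-1/28978) - 16648) = √(14335/14489 - 16648) = √(-241198537/14489) = I*√3494725602593/14489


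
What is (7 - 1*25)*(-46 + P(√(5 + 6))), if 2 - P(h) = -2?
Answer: 756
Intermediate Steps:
P(h) = 4 (P(h) = 2 - 1*(-2) = 2 + 2 = 4)
(7 - 1*25)*(-46 + P(√(5 + 6))) = (7 - 1*25)*(-46 + 4) = (7 - 25)*(-42) = -18*(-42) = 756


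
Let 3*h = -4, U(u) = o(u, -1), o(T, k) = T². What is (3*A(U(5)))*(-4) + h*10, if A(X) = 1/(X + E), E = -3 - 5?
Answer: -716/51 ≈ -14.039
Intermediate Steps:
E = -8
U(u) = u²
h = -4/3 (h = (⅓)*(-4) = -4/3 ≈ -1.3333)
A(X) = 1/(-8 + X) (A(X) = 1/(X - 8) = 1/(-8 + X))
(3*A(U(5)))*(-4) + h*10 = (3/(-8 + 5²))*(-4) - 4/3*10 = (3/(-8 + 25))*(-4) - 40/3 = (3/17)*(-4) - 40/3 = -12/17 - 40/3 = -716/51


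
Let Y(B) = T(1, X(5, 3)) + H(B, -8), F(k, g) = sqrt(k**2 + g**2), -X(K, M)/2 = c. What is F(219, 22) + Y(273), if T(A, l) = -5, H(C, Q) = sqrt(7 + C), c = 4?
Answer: -5 + sqrt(48445) + 2*sqrt(70) ≈ 231.84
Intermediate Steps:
X(K, M) = -8 (X(K, M) = -2*4 = -8)
F(k, g) = sqrt(g**2 + k**2)
Y(B) = -5 + sqrt(7 + B)
F(219, 22) + Y(273) = sqrt(22**2 + 219**2) + (-5 + sqrt(7 + 273)) = sqrt(484 + 47961) + (-5 + sqrt(280)) = sqrt(48445) + (-5 + 2*sqrt(70)) = -5 + sqrt(48445) + 2*sqrt(70)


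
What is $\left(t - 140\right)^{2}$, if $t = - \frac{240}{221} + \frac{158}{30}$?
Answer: $\frac{202716958081}{10989225} \approx 18447.0$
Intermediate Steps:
$t = \frac{13859}{3315}$ ($t = \left(-240\right) \frac{1}{221} + 158 \cdot \frac{1}{30} = - \frac{240}{221} + \frac{79}{15} = \frac{13859}{3315} \approx 4.1807$)
$\left(t - 140\right)^{2} = \left(\frac{13859}{3315} - 140\right)^{2} = \left(- \frac{450241}{3315}\right)^{2} = \frac{202716958081}{10989225}$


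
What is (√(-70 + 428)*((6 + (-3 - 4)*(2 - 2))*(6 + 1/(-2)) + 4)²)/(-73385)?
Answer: -1369*√358/73385 ≈ -0.35297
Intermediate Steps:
(√(-70 + 428)*((6 + (-3 - 4)*(2 - 2))*(6 + 1/(-2)) + 4)²)/(-73385) = (√358*((6 - 7*0)*(6 - ½) + 4)²)*(-1/73385) = (√358*((6 + 0)*(11/2) + 4)²)*(-1/73385) = (√358*(6*(11/2) + 4)²)*(-1/73385) = (√358*(33 + 4)²)*(-1/73385) = (√358*37²)*(-1/73385) = (√358*1369)*(-1/73385) = (1369*√358)*(-1/73385) = -1369*√358/73385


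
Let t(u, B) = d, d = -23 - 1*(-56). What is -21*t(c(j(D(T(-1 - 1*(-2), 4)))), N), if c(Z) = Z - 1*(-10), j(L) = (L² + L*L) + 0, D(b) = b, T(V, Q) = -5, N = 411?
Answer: -693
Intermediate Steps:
d = 33 (d = -23 + 56 = 33)
j(L) = 2*L² (j(L) = (L² + L²) + 0 = 2*L² + 0 = 2*L²)
c(Z) = 10 + Z (c(Z) = Z + 10 = 10 + Z)
t(u, B) = 33
-21*t(c(j(D(T(-1 - 1*(-2), 4)))), N) = -21*33 = -693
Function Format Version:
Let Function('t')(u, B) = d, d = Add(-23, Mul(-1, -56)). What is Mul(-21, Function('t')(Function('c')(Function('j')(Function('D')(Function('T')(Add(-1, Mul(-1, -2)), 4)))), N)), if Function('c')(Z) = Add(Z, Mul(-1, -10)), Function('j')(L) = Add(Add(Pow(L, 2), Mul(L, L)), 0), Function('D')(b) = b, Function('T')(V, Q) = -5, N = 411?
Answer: -693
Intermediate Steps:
d = 33 (d = Add(-23, 56) = 33)
Function('j')(L) = Mul(2, Pow(L, 2)) (Function('j')(L) = Add(Add(Pow(L, 2), Pow(L, 2)), 0) = Add(Mul(2, Pow(L, 2)), 0) = Mul(2, Pow(L, 2)))
Function('c')(Z) = Add(10, Z) (Function('c')(Z) = Add(Z, 10) = Add(10, Z))
Function('t')(u, B) = 33
Mul(-21, Function('t')(Function('c')(Function('j')(Function('D')(Function('T')(Add(-1, Mul(-1, -2)), 4)))), N)) = Mul(-21, 33) = -693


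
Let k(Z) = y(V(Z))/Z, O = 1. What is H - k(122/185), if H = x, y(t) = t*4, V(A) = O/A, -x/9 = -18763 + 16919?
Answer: 61719491/3721 ≈ 16587.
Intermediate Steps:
x = 16596 (x = -9*(-18763 + 16919) = -9*(-1844) = 16596)
V(A) = 1/A
y(t) = 4*t
H = 16596
k(Z) = 4/Z² (k(Z) = (4/Z)/Z = 4/Z²)
H - k(122/185) = 16596 - 4/(122/185)² = 16596 - 4*34225/14884 = 16596 - 1*34225/3721 = 16596 - 34225/3721 = 61719491/3721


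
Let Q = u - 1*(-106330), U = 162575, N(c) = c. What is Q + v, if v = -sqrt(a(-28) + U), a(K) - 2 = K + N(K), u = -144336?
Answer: -38006 - sqrt(162521) ≈ -38409.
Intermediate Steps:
Q = -38006 (Q = -144336 - 1*(-106330) = -144336 + 106330 = -38006)
a(K) = 2 + 2*K (a(K) = 2 + (K + K) = 2 + 2*K)
v = -sqrt(162521) (v = -sqrt((2 + 2*(-28)) + 162575) = -sqrt((2 - 56) + 162575) = -sqrt(-54 + 162575) = -sqrt(162521) ≈ -403.14)
Q + v = -38006 - sqrt(162521)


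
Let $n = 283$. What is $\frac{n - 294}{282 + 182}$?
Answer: $- \frac{11}{464} \approx -0.023707$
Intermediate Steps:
$\frac{n - 294}{282 + 182} = \frac{283 - 294}{282 + 182} = - \frac{11}{464}$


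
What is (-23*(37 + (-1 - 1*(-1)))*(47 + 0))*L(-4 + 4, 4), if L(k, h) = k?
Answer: 0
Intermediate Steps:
(-23*(37 + (-1 - 1*(-1)))*(47 + 0))*L(-4 + 4, 4) = (-23*(37 + (-1 - 1*(-1)))*(47 + 0))*(-4 + 4) = -23*(37 + (-1 + 1))*47*0 = -23*(37 + 0)*47*0 = -851*47*0 = -23*1739*0 = -39997*0 = 0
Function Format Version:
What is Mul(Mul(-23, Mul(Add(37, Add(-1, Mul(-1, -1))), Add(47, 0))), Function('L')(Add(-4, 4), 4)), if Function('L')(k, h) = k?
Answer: 0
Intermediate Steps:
Mul(Mul(-23, Mul(Add(37, Add(-1, Mul(-1, -1))), Add(47, 0))), Function('L')(Add(-4, 4), 4)) = Mul(Mul(-23, Mul(Add(37, Add(-1, Mul(-1, -1))), Add(47, 0))), Add(-4, 4)) = Mul(Mul(-23, Mul(Add(37, Add(-1, 1)), 47)), 0) = Mul(Mul(-23, Mul(Add(37, 0), 47)), 0) = Mul(Mul(-23, Mul(37, 47)), 0) = Mul(Mul(-23, 1739), 0) = Mul(-39997, 0) = 0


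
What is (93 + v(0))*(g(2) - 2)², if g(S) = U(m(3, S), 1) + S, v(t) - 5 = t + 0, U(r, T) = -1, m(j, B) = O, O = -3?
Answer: 98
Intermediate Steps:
m(j, B) = -3
v(t) = 5 + t (v(t) = 5 + (t + 0) = 5 + t)
g(S) = -1 + S
(93 + v(0))*(g(2) - 2)² = (93 + (5 + 0))*((-1 + 2) - 2)² = (93 + 5)*(1 - 2)² = 98*(-1)² = 98*1 = 98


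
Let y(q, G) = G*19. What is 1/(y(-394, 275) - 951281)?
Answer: -1/946056 ≈ -1.0570e-6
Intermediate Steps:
y(q, G) = 19*G
1/(y(-394, 275) - 951281) = 1/(19*275 - 951281) = 1/(5225 - 951281) = 1/(-946056) = -1/946056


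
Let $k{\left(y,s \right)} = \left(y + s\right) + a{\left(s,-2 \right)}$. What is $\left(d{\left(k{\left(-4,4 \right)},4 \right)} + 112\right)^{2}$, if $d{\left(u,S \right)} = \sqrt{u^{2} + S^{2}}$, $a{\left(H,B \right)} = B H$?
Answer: $12624 + 896 \sqrt{5} \approx 14628.0$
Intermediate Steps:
$k{\left(y,s \right)} = y - s$ ($k{\left(y,s \right)} = \left(y + s\right) - 2 s = \left(s + y\right) - 2 s = y - s$)
$d{\left(u,S \right)} = \sqrt{S^{2} + u^{2}}$
$\left(d{\left(k{\left(-4,4 \right)},4 \right)} + 112\right)^{2} = \left(\sqrt{4^{2} + \left(-4 - 4\right)^{2}} + 112\right)^{2} = \left(\sqrt{16 + \left(-4 - 4\right)^{2}} + 112\right)^{2} = \left(\sqrt{16 + \left(-8\right)^{2}} + 112\right)^{2} = \left(\sqrt{16 + 64} + 112\right)^{2} = \left(\sqrt{80} + 112\right)^{2} = \left(4 \sqrt{5} + 112\right)^{2} = \left(112 + 4 \sqrt{5}\right)^{2}$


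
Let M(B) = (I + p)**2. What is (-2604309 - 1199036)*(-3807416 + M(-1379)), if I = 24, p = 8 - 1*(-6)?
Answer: 14475424576340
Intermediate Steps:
p = 14 (p = 8 + 6 = 14)
M(B) = 1444 (M(B) = (24 + 14)**2 = 38**2 = 1444)
(-2604309 - 1199036)*(-3807416 + M(-1379)) = (-2604309 - 1199036)*(-3807416 + 1444) = -3803345*(-3805972) = 14475424576340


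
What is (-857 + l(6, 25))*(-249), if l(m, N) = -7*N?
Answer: 256968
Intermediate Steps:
(-857 + l(6, 25))*(-249) = (-857 - 7*25)*(-249) = (-857 - 175)*(-249) = -1032*(-249) = 256968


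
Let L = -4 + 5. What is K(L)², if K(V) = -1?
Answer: 1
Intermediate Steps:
L = 1
K(L)² = (-1)² = 1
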